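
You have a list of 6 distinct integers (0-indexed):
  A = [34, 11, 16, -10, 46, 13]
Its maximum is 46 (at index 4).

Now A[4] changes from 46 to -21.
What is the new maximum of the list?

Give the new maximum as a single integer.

Old max = 46 (at index 4)
Change: A[4] 46 -> -21
Changed element WAS the max -> may need rescan.
  Max of remaining elements: 34
  New max = max(-21, 34) = 34

Answer: 34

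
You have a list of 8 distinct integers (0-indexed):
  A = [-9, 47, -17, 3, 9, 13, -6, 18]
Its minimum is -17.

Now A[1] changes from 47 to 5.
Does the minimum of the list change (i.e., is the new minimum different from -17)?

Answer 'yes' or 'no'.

Answer: no

Derivation:
Old min = -17
Change: A[1] 47 -> 5
Changed element was NOT the min; min changes only if 5 < -17.
New min = -17; changed? no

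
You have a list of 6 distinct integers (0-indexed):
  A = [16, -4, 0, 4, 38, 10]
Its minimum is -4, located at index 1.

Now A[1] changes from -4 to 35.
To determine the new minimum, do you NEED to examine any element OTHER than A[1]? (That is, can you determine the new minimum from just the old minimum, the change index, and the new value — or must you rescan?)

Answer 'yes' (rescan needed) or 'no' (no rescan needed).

Old min = -4 at index 1
Change at index 1: -4 -> 35
Index 1 WAS the min and new value 35 > old min -4. Must rescan other elements to find the new min.
Needs rescan: yes

Answer: yes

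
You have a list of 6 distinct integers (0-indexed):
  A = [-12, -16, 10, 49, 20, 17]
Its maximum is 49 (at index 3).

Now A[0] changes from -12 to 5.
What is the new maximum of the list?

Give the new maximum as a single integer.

Answer: 49

Derivation:
Old max = 49 (at index 3)
Change: A[0] -12 -> 5
Changed element was NOT the old max.
  New max = max(old_max, new_val) = max(49, 5) = 49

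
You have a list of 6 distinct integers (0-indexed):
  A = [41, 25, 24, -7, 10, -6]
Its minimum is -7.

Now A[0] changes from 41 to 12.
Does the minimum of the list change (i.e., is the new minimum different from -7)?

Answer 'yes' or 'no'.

Answer: no

Derivation:
Old min = -7
Change: A[0] 41 -> 12
Changed element was NOT the min; min changes only if 12 < -7.
New min = -7; changed? no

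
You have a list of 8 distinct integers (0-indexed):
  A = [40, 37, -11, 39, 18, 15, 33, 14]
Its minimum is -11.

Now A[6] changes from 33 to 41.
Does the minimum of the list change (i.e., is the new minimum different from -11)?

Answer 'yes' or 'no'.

Answer: no

Derivation:
Old min = -11
Change: A[6] 33 -> 41
Changed element was NOT the min; min changes only if 41 < -11.
New min = -11; changed? no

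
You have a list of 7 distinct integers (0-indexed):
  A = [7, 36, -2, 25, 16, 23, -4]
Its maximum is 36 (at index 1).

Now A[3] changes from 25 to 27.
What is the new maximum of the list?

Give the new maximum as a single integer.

Answer: 36

Derivation:
Old max = 36 (at index 1)
Change: A[3] 25 -> 27
Changed element was NOT the old max.
  New max = max(old_max, new_val) = max(36, 27) = 36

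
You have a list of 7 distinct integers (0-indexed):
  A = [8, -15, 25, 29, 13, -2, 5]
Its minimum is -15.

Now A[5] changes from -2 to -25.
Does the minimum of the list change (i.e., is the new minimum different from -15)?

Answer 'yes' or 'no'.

Old min = -15
Change: A[5] -2 -> -25
Changed element was NOT the min; min changes only if -25 < -15.
New min = -25; changed? yes

Answer: yes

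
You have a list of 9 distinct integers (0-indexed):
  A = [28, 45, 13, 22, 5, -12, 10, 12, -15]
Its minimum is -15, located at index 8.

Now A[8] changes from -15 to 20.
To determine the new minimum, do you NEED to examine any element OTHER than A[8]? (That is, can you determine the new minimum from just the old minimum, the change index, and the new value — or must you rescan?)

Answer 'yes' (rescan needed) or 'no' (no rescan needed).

Old min = -15 at index 8
Change at index 8: -15 -> 20
Index 8 WAS the min and new value 20 > old min -15. Must rescan other elements to find the new min.
Needs rescan: yes

Answer: yes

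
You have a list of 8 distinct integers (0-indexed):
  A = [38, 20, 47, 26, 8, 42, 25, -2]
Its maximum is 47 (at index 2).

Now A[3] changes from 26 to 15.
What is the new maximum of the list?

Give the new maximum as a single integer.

Answer: 47

Derivation:
Old max = 47 (at index 2)
Change: A[3] 26 -> 15
Changed element was NOT the old max.
  New max = max(old_max, new_val) = max(47, 15) = 47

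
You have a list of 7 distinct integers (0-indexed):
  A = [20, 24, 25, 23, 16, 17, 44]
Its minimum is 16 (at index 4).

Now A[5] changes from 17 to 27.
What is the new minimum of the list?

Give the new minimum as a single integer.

Answer: 16

Derivation:
Old min = 16 (at index 4)
Change: A[5] 17 -> 27
Changed element was NOT the old min.
  New min = min(old_min, new_val) = min(16, 27) = 16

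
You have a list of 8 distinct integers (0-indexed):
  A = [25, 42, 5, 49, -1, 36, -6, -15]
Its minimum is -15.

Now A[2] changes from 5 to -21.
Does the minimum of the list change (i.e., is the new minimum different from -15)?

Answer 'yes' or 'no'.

Old min = -15
Change: A[2] 5 -> -21
Changed element was NOT the min; min changes only if -21 < -15.
New min = -21; changed? yes

Answer: yes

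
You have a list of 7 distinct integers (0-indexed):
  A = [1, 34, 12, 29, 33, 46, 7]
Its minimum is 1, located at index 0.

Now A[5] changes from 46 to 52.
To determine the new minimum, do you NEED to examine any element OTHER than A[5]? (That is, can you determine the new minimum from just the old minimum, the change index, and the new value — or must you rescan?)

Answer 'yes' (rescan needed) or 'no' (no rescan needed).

Old min = 1 at index 0
Change at index 5: 46 -> 52
Index 5 was NOT the min. New min = min(1, 52). No rescan of other elements needed.
Needs rescan: no

Answer: no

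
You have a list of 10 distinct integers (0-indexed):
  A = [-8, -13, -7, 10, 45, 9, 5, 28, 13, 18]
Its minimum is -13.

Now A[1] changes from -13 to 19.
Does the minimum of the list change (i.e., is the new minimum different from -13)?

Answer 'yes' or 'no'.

Old min = -13
Change: A[1] -13 -> 19
Changed element was the min; new min must be rechecked.
New min = -8; changed? yes

Answer: yes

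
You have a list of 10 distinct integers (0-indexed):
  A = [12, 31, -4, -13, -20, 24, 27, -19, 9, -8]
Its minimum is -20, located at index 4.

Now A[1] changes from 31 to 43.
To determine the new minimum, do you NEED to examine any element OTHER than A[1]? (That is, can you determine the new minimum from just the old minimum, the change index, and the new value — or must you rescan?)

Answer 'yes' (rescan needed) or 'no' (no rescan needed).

Answer: no

Derivation:
Old min = -20 at index 4
Change at index 1: 31 -> 43
Index 1 was NOT the min. New min = min(-20, 43). No rescan of other elements needed.
Needs rescan: no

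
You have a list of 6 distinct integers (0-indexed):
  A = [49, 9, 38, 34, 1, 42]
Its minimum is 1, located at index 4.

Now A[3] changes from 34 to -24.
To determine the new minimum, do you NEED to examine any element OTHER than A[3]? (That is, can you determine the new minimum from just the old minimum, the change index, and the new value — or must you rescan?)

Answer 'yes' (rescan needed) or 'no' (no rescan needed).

Old min = 1 at index 4
Change at index 3: 34 -> -24
Index 3 was NOT the min. New min = min(1, -24). No rescan of other elements needed.
Needs rescan: no

Answer: no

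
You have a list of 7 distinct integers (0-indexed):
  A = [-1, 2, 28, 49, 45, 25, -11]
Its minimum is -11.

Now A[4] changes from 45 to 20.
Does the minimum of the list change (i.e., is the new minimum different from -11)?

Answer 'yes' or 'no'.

Old min = -11
Change: A[4] 45 -> 20
Changed element was NOT the min; min changes only if 20 < -11.
New min = -11; changed? no

Answer: no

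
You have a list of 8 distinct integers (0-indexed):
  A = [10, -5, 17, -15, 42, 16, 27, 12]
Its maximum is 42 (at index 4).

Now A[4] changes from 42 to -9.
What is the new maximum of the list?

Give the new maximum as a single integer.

Old max = 42 (at index 4)
Change: A[4] 42 -> -9
Changed element WAS the max -> may need rescan.
  Max of remaining elements: 27
  New max = max(-9, 27) = 27

Answer: 27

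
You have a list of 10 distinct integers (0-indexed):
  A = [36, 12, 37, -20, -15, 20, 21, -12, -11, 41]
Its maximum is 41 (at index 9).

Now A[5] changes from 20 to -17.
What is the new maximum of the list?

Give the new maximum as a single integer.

Old max = 41 (at index 9)
Change: A[5] 20 -> -17
Changed element was NOT the old max.
  New max = max(old_max, new_val) = max(41, -17) = 41

Answer: 41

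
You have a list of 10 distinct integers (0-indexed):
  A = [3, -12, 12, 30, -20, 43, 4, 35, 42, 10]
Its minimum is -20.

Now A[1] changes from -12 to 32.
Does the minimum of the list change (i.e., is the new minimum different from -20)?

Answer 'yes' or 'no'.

Answer: no

Derivation:
Old min = -20
Change: A[1] -12 -> 32
Changed element was NOT the min; min changes only if 32 < -20.
New min = -20; changed? no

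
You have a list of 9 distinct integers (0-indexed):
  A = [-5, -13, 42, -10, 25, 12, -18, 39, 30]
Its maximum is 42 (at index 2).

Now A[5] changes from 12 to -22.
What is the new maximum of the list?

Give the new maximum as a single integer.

Old max = 42 (at index 2)
Change: A[5] 12 -> -22
Changed element was NOT the old max.
  New max = max(old_max, new_val) = max(42, -22) = 42

Answer: 42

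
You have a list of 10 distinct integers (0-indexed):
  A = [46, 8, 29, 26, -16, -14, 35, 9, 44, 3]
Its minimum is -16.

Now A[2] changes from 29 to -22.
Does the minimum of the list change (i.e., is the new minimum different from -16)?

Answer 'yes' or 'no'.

Old min = -16
Change: A[2] 29 -> -22
Changed element was NOT the min; min changes only if -22 < -16.
New min = -22; changed? yes

Answer: yes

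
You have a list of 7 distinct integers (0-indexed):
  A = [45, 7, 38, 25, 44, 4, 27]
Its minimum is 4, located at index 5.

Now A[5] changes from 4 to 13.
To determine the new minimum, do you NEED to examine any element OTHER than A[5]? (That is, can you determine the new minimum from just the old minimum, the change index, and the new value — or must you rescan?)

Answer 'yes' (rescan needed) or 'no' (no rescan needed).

Old min = 4 at index 5
Change at index 5: 4 -> 13
Index 5 WAS the min and new value 13 > old min 4. Must rescan other elements to find the new min.
Needs rescan: yes

Answer: yes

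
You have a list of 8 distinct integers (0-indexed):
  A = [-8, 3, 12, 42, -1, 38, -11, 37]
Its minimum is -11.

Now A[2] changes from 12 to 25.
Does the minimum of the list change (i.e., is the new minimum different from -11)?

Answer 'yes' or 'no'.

Answer: no

Derivation:
Old min = -11
Change: A[2] 12 -> 25
Changed element was NOT the min; min changes only if 25 < -11.
New min = -11; changed? no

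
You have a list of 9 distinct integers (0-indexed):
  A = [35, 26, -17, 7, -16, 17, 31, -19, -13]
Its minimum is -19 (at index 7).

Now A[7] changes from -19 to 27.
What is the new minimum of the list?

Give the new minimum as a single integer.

Old min = -19 (at index 7)
Change: A[7] -19 -> 27
Changed element WAS the min. Need to check: is 27 still <= all others?
  Min of remaining elements: -17
  New min = min(27, -17) = -17

Answer: -17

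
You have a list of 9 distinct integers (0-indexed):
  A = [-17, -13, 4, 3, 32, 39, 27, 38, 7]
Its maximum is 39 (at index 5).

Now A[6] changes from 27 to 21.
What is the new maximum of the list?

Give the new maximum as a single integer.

Old max = 39 (at index 5)
Change: A[6] 27 -> 21
Changed element was NOT the old max.
  New max = max(old_max, new_val) = max(39, 21) = 39

Answer: 39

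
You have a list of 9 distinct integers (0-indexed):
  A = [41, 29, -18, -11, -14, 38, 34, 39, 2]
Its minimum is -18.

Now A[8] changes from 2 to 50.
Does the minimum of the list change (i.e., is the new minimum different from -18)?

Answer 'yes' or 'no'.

Old min = -18
Change: A[8] 2 -> 50
Changed element was NOT the min; min changes only if 50 < -18.
New min = -18; changed? no

Answer: no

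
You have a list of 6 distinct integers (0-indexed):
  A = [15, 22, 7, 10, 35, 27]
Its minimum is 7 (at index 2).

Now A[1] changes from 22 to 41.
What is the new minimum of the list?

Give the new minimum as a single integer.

Answer: 7

Derivation:
Old min = 7 (at index 2)
Change: A[1] 22 -> 41
Changed element was NOT the old min.
  New min = min(old_min, new_val) = min(7, 41) = 7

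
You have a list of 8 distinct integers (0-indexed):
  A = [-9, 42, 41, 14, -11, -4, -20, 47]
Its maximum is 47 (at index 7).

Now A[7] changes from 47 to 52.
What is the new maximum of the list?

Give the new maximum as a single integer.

Answer: 52

Derivation:
Old max = 47 (at index 7)
Change: A[7] 47 -> 52
Changed element WAS the max -> may need rescan.
  Max of remaining elements: 42
  New max = max(52, 42) = 52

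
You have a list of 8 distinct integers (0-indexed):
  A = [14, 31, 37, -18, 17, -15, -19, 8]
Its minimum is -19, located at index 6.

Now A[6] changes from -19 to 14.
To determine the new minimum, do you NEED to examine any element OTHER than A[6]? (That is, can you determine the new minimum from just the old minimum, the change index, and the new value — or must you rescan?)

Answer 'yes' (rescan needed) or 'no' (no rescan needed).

Old min = -19 at index 6
Change at index 6: -19 -> 14
Index 6 WAS the min and new value 14 > old min -19. Must rescan other elements to find the new min.
Needs rescan: yes

Answer: yes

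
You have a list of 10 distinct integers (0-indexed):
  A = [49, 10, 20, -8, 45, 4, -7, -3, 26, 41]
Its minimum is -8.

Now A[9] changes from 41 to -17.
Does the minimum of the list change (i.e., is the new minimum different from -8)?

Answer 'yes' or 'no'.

Old min = -8
Change: A[9] 41 -> -17
Changed element was NOT the min; min changes only if -17 < -8.
New min = -17; changed? yes

Answer: yes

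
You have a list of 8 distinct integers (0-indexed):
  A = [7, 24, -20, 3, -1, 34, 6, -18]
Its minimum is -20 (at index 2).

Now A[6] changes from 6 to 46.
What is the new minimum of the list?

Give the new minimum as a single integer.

Answer: -20

Derivation:
Old min = -20 (at index 2)
Change: A[6] 6 -> 46
Changed element was NOT the old min.
  New min = min(old_min, new_val) = min(-20, 46) = -20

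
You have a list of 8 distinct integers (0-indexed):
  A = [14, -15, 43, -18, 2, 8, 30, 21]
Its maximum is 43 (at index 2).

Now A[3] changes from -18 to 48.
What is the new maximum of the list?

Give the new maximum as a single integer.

Old max = 43 (at index 2)
Change: A[3] -18 -> 48
Changed element was NOT the old max.
  New max = max(old_max, new_val) = max(43, 48) = 48

Answer: 48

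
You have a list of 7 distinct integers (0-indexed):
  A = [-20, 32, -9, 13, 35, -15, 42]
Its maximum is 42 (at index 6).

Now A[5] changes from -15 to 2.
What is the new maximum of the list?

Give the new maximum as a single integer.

Old max = 42 (at index 6)
Change: A[5] -15 -> 2
Changed element was NOT the old max.
  New max = max(old_max, new_val) = max(42, 2) = 42

Answer: 42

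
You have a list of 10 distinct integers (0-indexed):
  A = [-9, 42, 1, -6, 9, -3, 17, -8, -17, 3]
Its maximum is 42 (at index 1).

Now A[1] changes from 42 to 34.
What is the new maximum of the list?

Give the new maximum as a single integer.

Old max = 42 (at index 1)
Change: A[1] 42 -> 34
Changed element WAS the max -> may need rescan.
  Max of remaining elements: 17
  New max = max(34, 17) = 34

Answer: 34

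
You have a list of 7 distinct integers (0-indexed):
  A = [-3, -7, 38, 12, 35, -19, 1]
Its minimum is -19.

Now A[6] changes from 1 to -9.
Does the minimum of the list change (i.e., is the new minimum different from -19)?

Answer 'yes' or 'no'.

Old min = -19
Change: A[6] 1 -> -9
Changed element was NOT the min; min changes only if -9 < -19.
New min = -19; changed? no

Answer: no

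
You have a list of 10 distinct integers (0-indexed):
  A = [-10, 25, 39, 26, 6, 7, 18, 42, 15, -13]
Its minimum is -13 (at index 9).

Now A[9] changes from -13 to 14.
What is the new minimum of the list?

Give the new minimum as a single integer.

Old min = -13 (at index 9)
Change: A[9] -13 -> 14
Changed element WAS the min. Need to check: is 14 still <= all others?
  Min of remaining elements: -10
  New min = min(14, -10) = -10

Answer: -10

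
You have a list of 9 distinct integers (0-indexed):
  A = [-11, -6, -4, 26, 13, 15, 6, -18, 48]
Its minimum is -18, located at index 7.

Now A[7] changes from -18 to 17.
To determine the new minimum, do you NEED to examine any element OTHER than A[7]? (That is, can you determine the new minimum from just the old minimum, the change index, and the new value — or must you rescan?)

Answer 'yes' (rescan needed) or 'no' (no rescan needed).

Old min = -18 at index 7
Change at index 7: -18 -> 17
Index 7 WAS the min and new value 17 > old min -18. Must rescan other elements to find the new min.
Needs rescan: yes

Answer: yes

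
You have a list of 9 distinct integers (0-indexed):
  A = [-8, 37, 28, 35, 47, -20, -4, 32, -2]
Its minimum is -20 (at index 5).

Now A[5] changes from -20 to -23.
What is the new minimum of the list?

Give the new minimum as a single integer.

Answer: -23

Derivation:
Old min = -20 (at index 5)
Change: A[5] -20 -> -23
Changed element WAS the min. Need to check: is -23 still <= all others?
  Min of remaining elements: -8
  New min = min(-23, -8) = -23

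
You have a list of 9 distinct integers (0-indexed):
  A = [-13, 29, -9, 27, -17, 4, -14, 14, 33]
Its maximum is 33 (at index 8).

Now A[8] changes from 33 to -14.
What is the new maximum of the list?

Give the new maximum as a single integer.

Answer: 29

Derivation:
Old max = 33 (at index 8)
Change: A[8] 33 -> -14
Changed element WAS the max -> may need rescan.
  Max of remaining elements: 29
  New max = max(-14, 29) = 29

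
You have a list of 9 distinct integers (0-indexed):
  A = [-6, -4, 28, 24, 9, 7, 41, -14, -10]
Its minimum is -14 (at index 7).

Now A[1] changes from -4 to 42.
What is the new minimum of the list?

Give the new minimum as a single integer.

Old min = -14 (at index 7)
Change: A[1] -4 -> 42
Changed element was NOT the old min.
  New min = min(old_min, new_val) = min(-14, 42) = -14

Answer: -14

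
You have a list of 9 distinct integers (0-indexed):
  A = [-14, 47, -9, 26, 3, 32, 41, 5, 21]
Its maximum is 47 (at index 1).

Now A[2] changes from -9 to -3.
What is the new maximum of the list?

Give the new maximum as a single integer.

Answer: 47

Derivation:
Old max = 47 (at index 1)
Change: A[2] -9 -> -3
Changed element was NOT the old max.
  New max = max(old_max, new_val) = max(47, -3) = 47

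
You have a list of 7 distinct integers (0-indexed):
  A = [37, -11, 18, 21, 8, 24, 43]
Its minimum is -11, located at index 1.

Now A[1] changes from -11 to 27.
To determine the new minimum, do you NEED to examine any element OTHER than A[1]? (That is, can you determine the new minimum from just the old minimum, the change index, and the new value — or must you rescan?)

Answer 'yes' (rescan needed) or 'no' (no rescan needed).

Old min = -11 at index 1
Change at index 1: -11 -> 27
Index 1 WAS the min and new value 27 > old min -11. Must rescan other elements to find the new min.
Needs rescan: yes

Answer: yes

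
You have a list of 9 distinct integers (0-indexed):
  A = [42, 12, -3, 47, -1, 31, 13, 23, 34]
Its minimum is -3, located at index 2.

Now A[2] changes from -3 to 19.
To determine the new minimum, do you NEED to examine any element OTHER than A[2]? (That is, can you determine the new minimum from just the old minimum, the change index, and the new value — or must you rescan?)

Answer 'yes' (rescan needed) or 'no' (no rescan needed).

Old min = -3 at index 2
Change at index 2: -3 -> 19
Index 2 WAS the min and new value 19 > old min -3. Must rescan other elements to find the new min.
Needs rescan: yes

Answer: yes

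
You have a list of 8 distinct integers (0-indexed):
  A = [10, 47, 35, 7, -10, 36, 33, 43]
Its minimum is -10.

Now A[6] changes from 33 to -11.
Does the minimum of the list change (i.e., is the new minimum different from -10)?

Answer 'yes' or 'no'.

Answer: yes

Derivation:
Old min = -10
Change: A[6] 33 -> -11
Changed element was NOT the min; min changes only if -11 < -10.
New min = -11; changed? yes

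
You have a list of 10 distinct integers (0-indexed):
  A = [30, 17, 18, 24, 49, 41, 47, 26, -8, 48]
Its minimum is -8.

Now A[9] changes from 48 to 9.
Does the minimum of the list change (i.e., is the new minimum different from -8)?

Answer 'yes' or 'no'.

Answer: no

Derivation:
Old min = -8
Change: A[9] 48 -> 9
Changed element was NOT the min; min changes only if 9 < -8.
New min = -8; changed? no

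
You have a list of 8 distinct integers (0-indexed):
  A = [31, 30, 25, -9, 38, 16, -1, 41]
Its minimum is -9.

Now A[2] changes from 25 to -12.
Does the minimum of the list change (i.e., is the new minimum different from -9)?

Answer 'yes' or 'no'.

Old min = -9
Change: A[2] 25 -> -12
Changed element was NOT the min; min changes only if -12 < -9.
New min = -12; changed? yes

Answer: yes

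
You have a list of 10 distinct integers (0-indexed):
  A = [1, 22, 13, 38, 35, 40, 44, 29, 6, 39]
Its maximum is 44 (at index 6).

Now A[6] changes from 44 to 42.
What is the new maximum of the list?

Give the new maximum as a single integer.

Old max = 44 (at index 6)
Change: A[6] 44 -> 42
Changed element WAS the max -> may need rescan.
  Max of remaining elements: 40
  New max = max(42, 40) = 42

Answer: 42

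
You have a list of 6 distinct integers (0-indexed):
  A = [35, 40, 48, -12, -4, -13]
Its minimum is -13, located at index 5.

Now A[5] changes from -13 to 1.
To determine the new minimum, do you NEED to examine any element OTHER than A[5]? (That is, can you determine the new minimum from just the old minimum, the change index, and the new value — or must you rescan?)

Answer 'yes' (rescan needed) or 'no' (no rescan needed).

Old min = -13 at index 5
Change at index 5: -13 -> 1
Index 5 WAS the min and new value 1 > old min -13. Must rescan other elements to find the new min.
Needs rescan: yes

Answer: yes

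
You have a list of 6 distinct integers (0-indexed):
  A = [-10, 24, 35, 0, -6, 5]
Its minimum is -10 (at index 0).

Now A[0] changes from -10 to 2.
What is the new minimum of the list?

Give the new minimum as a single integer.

Answer: -6

Derivation:
Old min = -10 (at index 0)
Change: A[0] -10 -> 2
Changed element WAS the min. Need to check: is 2 still <= all others?
  Min of remaining elements: -6
  New min = min(2, -6) = -6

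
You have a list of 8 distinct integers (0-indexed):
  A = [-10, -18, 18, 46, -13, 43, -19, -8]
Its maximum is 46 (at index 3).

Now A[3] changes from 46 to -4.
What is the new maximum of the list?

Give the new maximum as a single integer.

Old max = 46 (at index 3)
Change: A[3] 46 -> -4
Changed element WAS the max -> may need rescan.
  Max of remaining elements: 43
  New max = max(-4, 43) = 43

Answer: 43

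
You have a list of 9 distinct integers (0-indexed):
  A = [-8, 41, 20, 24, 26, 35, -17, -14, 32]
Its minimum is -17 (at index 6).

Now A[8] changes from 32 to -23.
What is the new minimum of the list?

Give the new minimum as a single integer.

Answer: -23

Derivation:
Old min = -17 (at index 6)
Change: A[8] 32 -> -23
Changed element was NOT the old min.
  New min = min(old_min, new_val) = min(-17, -23) = -23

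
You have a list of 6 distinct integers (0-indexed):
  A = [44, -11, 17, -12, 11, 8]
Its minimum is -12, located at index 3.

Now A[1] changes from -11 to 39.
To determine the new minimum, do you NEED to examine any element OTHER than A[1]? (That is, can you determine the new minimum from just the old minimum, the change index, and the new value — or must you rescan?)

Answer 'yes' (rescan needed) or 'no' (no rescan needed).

Old min = -12 at index 3
Change at index 1: -11 -> 39
Index 1 was NOT the min. New min = min(-12, 39). No rescan of other elements needed.
Needs rescan: no

Answer: no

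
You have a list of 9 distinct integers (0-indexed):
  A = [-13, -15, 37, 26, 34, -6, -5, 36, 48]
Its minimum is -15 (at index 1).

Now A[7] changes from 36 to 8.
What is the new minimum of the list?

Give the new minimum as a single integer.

Answer: -15

Derivation:
Old min = -15 (at index 1)
Change: A[7] 36 -> 8
Changed element was NOT the old min.
  New min = min(old_min, new_val) = min(-15, 8) = -15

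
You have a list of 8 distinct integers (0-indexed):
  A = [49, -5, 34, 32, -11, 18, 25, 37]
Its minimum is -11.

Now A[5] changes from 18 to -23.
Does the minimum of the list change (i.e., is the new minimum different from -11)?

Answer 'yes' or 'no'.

Answer: yes

Derivation:
Old min = -11
Change: A[5] 18 -> -23
Changed element was NOT the min; min changes only if -23 < -11.
New min = -23; changed? yes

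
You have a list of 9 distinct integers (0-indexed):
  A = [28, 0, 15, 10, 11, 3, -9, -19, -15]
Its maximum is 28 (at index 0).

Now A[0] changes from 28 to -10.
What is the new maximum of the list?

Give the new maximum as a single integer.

Answer: 15

Derivation:
Old max = 28 (at index 0)
Change: A[0] 28 -> -10
Changed element WAS the max -> may need rescan.
  Max of remaining elements: 15
  New max = max(-10, 15) = 15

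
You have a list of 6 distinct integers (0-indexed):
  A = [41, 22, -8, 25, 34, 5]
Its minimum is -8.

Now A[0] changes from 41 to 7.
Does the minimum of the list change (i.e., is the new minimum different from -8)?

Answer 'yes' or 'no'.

Old min = -8
Change: A[0] 41 -> 7
Changed element was NOT the min; min changes only if 7 < -8.
New min = -8; changed? no

Answer: no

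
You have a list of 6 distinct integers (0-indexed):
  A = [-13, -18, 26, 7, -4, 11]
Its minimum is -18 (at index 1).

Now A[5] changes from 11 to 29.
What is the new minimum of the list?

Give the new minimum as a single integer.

Old min = -18 (at index 1)
Change: A[5] 11 -> 29
Changed element was NOT the old min.
  New min = min(old_min, new_val) = min(-18, 29) = -18

Answer: -18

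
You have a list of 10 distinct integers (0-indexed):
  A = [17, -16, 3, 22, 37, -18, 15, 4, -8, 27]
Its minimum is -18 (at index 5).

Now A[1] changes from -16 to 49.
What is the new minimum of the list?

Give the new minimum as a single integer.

Answer: -18

Derivation:
Old min = -18 (at index 5)
Change: A[1] -16 -> 49
Changed element was NOT the old min.
  New min = min(old_min, new_val) = min(-18, 49) = -18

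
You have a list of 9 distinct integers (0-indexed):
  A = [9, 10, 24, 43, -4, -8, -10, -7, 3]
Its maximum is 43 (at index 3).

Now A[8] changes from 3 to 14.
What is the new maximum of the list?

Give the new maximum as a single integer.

Old max = 43 (at index 3)
Change: A[8] 3 -> 14
Changed element was NOT the old max.
  New max = max(old_max, new_val) = max(43, 14) = 43

Answer: 43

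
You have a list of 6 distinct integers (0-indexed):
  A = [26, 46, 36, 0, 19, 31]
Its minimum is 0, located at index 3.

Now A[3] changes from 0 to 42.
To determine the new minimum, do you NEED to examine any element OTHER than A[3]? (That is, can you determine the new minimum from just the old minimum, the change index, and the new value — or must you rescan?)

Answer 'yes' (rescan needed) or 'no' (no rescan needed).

Answer: yes

Derivation:
Old min = 0 at index 3
Change at index 3: 0 -> 42
Index 3 WAS the min and new value 42 > old min 0. Must rescan other elements to find the new min.
Needs rescan: yes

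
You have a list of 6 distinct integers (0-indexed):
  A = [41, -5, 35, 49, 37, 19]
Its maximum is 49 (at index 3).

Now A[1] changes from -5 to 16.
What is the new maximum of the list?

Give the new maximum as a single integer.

Old max = 49 (at index 3)
Change: A[1] -5 -> 16
Changed element was NOT the old max.
  New max = max(old_max, new_val) = max(49, 16) = 49

Answer: 49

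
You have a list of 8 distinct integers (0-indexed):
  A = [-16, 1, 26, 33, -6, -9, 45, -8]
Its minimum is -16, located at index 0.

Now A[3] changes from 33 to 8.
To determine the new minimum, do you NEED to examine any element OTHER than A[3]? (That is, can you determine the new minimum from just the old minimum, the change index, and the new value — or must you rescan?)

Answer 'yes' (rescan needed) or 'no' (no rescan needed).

Old min = -16 at index 0
Change at index 3: 33 -> 8
Index 3 was NOT the min. New min = min(-16, 8). No rescan of other elements needed.
Needs rescan: no

Answer: no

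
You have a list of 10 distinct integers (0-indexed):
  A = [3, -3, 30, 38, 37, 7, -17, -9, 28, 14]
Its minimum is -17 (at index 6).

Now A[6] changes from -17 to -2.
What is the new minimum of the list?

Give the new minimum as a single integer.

Old min = -17 (at index 6)
Change: A[6] -17 -> -2
Changed element WAS the min. Need to check: is -2 still <= all others?
  Min of remaining elements: -9
  New min = min(-2, -9) = -9

Answer: -9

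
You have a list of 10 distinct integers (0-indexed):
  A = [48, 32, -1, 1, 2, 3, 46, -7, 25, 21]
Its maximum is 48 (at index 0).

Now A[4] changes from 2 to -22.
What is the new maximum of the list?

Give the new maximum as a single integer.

Answer: 48

Derivation:
Old max = 48 (at index 0)
Change: A[4] 2 -> -22
Changed element was NOT the old max.
  New max = max(old_max, new_val) = max(48, -22) = 48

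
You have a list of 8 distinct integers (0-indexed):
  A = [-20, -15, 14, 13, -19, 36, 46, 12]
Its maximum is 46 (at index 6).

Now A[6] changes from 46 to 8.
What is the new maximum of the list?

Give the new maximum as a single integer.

Old max = 46 (at index 6)
Change: A[6] 46 -> 8
Changed element WAS the max -> may need rescan.
  Max of remaining elements: 36
  New max = max(8, 36) = 36

Answer: 36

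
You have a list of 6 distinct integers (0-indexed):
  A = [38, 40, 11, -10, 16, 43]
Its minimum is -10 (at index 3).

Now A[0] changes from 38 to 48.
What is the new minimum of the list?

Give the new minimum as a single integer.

Old min = -10 (at index 3)
Change: A[0] 38 -> 48
Changed element was NOT the old min.
  New min = min(old_min, new_val) = min(-10, 48) = -10

Answer: -10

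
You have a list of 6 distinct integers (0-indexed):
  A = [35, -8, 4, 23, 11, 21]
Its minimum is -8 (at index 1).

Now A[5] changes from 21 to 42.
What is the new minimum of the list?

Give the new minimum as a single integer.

Answer: -8

Derivation:
Old min = -8 (at index 1)
Change: A[5] 21 -> 42
Changed element was NOT the old min.
  New min = min(old_min, new_val) = min(-8, 42) = -8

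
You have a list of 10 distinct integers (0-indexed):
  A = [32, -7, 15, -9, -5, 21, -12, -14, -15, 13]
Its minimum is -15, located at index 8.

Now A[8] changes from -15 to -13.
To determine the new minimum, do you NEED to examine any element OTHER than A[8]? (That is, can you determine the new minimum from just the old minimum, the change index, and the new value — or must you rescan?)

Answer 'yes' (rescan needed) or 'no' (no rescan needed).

Old min = -15 at index 8
Change at index 8: -15 -> -13
Index 8 WAS the min and new value -13 > old min -15. Must rescan other elements to find the new min.
Needs rescan: yes

Answer: yes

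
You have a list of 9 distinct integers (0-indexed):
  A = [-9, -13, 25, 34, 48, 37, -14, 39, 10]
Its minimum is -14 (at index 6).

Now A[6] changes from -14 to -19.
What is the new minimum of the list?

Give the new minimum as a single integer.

Old min = -14 (at index 6)
Change: A[6] -14 -> -19
Changed element WAS the min. Need to check: is -19 still <= all others?
  Min of remaining elements: -13
  New min = min(-19, -13) = -19

Answer: -19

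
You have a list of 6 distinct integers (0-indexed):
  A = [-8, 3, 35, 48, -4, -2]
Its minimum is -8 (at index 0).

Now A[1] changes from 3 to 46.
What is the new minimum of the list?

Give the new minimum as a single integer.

Answer: -8

Derivation:
Old min = -8 (at index 0)
Change: A[1] 3 -> 46
Changed element was NOT the old min.
  New min = min(old_min, new_val) = min(-8, 46) = -8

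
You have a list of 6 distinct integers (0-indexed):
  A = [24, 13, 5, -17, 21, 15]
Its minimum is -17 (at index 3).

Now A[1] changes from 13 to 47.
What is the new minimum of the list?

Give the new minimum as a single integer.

Answer: -17

Derivation:
Old min = -17 (at index 3)
Change: A[1] 13 -> 47
Changed element was NOT the old min.
  New min = min(old_min, new_val) = min(-17, 47) = -17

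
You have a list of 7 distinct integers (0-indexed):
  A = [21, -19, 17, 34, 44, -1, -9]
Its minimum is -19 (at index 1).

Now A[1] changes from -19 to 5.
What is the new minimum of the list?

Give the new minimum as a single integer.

Old min = -19 (at index 1)
Change: A[1] -19 -> 5
Changed element WAS the min. Need to check: is 5 still <= all others?
  Min of remaining elements: -9
  New min = min(5, -9) = -9

Answer: -9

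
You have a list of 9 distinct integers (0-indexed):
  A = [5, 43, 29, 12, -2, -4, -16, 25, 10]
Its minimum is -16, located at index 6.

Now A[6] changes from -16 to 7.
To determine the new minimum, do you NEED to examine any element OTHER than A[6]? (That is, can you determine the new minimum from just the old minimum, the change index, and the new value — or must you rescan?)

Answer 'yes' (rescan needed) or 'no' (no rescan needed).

Answer: yes

Derivation:
Old min = -16 at index 6
Change at index 6: -16 -> 7
Index 6 WAS the min and new value 7 > old min -16. Must rescan other elements to find the new min.
Needs rescan: yes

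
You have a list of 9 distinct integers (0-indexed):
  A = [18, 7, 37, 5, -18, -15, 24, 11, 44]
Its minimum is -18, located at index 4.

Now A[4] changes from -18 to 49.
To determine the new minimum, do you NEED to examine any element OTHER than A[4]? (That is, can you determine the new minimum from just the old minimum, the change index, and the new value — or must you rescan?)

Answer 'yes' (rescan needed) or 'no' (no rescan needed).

Old min = -18 at index 4
Change at index 4: -18 -> 49
Index 4 WAS the min and new value 49 > old min -18. Must rescan other elements to find the new min.
Needs rescan: yes

Answer: yes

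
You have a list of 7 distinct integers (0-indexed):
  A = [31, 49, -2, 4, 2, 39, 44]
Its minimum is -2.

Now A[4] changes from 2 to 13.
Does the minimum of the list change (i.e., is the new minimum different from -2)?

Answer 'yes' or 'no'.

Answer: no

Derivation:
Old min = -2
Change: A[4] 2 -> 13
Changed element was NOT the min; min changes only if 13 < -2.
New min = -2; changed? no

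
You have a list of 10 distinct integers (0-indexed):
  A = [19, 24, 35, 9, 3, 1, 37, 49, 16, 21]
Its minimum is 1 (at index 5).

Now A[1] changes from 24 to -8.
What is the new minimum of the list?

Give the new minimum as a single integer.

Answer: -8

Derivation:
Old min = 1 (at index 5)
Change: A[1] 24 -> -8
Changed element was NOT the old min.
  New min = min(old_min, new_val) = min(1, -8) = -8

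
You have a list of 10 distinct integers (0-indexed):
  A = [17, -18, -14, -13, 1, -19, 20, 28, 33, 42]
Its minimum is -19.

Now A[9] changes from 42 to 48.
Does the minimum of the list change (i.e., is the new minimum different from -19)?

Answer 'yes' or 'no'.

Old min = -19
Change: A[9] 42 -> 48
Changed element was NOT the min; min changes only if 48 < -19.
New min = -19; changed? no

Answer: no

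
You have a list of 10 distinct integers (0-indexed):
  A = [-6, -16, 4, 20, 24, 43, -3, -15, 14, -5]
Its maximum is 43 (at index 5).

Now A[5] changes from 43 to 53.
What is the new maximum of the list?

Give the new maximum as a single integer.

Old max = 43 (at index 5)
Change: A[5] 43 -> 53
Changed element WAS the max -> may need rescan.
  Max of remaining elements: 24
  New max = max(53, 24) = 53

Answer: 53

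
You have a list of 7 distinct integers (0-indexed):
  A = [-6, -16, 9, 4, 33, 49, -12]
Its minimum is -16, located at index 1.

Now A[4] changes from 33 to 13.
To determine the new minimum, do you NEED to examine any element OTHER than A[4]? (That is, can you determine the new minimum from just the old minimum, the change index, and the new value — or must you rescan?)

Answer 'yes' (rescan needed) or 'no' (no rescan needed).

Old min = -16 at index 1
Change at index 4: 33 -> 13
Index 4 was NOT the min. New min = min(-16, 13). No rescan of other elements needed.
Needs rescan: no

Answer: no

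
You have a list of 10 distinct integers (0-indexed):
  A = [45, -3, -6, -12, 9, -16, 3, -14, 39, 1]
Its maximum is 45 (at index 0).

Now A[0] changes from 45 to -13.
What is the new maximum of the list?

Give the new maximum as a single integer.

Answer: 39

Derivation:
Old max = 45 (at index 0)
Change: A[0] 45 -> -13
Changed element WAS the max -> may need rescan.
  Max of remaining elements: 39
  New max = max(-13, 39) = 39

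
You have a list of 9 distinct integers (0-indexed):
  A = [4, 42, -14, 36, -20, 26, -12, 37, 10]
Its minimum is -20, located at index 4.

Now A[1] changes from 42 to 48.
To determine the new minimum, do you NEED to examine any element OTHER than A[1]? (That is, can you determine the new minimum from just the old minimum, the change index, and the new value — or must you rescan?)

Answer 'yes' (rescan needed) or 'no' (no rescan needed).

Old min = -20 at index 4
Change at index 1: 42 -> 48
Index 1 was NOT the min. New min = min(-20, 48). No rescan of other elements needed.
Needs rescan: no

Answer: no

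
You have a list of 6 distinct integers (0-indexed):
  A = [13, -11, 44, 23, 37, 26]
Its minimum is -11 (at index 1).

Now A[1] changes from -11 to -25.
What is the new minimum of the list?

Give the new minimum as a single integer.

Answer: -25

Derivation:
Old min = -11 (at index 1)
Change: A[1] -11 -> -25
Changed element WAS the min. Need to check: is -25 still <= all others?
  Min of remaining elements: 13
  New min = min(-25, 13) = -25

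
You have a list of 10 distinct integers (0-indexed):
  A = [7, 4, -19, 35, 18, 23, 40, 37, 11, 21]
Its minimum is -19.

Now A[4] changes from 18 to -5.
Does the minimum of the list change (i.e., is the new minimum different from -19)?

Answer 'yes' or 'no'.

Old min = -19
Change: A[4] 18 -> -5
Changed element was NOT the min; min changes only if -5 < -19.
New min = -19; changed? no

Answer: no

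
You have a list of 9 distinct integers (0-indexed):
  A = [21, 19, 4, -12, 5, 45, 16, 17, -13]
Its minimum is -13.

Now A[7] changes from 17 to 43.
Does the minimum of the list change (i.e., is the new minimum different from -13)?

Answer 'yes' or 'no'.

Old min = -13
Change: A[7] 17 -> 43
Changed element was NOT the min; min changes only if 43 < -13.
New min = -13; changed? no

Answer: no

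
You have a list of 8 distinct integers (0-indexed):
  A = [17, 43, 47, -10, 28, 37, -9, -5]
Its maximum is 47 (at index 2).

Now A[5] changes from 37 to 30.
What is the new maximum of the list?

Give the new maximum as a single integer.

Old max = 47 (at index 2)
Change: A[5] 37 -> 30
Changed element was NOT the old max.
  New max = max(old_max, new_val) = max(47, 30) = 47

Answer: 47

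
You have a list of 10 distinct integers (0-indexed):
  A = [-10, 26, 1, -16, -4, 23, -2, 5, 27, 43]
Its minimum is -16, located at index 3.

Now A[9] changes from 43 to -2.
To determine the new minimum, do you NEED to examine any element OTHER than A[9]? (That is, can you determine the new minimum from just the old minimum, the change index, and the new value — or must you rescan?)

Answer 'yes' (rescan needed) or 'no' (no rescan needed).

Answer: no

Derivation:
Old min = -16 at index 3
Change at index 9: 43 -> -2
Index 9 was NOT the min. New min = min(-16, -2). No rescan of other elements needed.
Needs rescan: no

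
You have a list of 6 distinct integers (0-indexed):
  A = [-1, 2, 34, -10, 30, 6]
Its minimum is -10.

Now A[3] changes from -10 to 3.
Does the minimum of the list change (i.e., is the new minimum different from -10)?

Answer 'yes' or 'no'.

Answer: yes

Derivation:
Old min = -10
Change: A[3] -10 -> 3
Changed element was the min; new min must be rechecked.
New min = -1; changed? yes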